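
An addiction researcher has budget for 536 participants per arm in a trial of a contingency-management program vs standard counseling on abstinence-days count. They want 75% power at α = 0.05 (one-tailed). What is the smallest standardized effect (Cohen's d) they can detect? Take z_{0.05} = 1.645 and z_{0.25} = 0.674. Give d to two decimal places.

For two independent groups of n = 536 each: d_min = (z_{α} + z_β)·√(2/n).
z-sum = 1.645 + 0.674 = 2.319.
d_min = 2.319 × √(2/536) = 2.319 × 0.0611 = 0.142.

d_min ≈ 0.14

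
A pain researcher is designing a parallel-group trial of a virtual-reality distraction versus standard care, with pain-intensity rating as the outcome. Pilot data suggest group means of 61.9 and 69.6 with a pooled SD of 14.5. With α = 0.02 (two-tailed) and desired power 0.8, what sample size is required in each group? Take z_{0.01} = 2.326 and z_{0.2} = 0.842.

Cohen's d = |M₁ − M₂| / SD_pooled = |61.9 − 69.6| / 14.5 = 7.7 / 14.5 = 0.531.
For two independent groups with equal n: n = 2·((z_{α/2} + z_β) / d)².
z_{α/2} + z_β = 2.326 + 0.842 = 3.168.
n = 2 × (3.168 / 0.531)² = 2 × 5.966² = 2 × 35.59 = 71.2.
Round up to the next whole participant.

n = 72 per group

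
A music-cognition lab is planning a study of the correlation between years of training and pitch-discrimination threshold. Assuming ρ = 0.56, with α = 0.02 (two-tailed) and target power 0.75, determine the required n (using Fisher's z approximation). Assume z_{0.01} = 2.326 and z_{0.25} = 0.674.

n = 26

Fisher's z: C = ½·ln((1+r)/(1−r)) = ½·ln(3.5455) = 0.6328.
n = ((z_{α/2} + z_β)/C)² + 3.
(2.326 + 0.674) / 0.6328 = 3.000 / 0.6328 = 4.741.
n = 4.741² + 3 = 22.48 + 3 = 25.5.
Round up.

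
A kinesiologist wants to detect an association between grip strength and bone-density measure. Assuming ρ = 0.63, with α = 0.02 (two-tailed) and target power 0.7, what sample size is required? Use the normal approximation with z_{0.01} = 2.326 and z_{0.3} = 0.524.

n = 18

Fisher's z: C = ½·ln((1+r)/(1−r)) = ½·ln(4.4054) = 0.7414.
n = ((z_{α/2} + z_β)/C)² + 3.
(2.326 + 0.524) / 0.7414 = 2.850 / 0.7414 = 3.844.
n = 3.844² + 3 = 14.78 + 3 = 17.8.
Round up.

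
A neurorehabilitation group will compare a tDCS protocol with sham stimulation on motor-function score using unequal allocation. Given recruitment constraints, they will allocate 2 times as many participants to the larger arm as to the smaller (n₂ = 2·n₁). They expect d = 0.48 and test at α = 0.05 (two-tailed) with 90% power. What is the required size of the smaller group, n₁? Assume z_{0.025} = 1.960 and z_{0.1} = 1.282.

n₁ = 69

With allocation ratio k = n₂/n₁ = 2, Var(x̄₁−x̄₂) = σ²(1/n₁ + 1/(k·n₁)) = σ²·(k+1)/(k·n₁).
So n₁ = (1 + 1/k)·((z_{α/2} + z_β)/d)² = 1.500 × (3.242/0.48)².
n₁ = 1.500 × 45.62 = 68.4.
Round up: n₁ = 69, giving n₂ = 2 × 69 = 138.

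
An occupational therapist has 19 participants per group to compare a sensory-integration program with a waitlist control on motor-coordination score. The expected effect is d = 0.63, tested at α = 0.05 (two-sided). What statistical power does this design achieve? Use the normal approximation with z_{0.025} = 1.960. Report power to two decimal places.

power ≈ 0.49

For two equal groups, power = Φ(d·√(n/2) − z_{α/2}).
d·√(n/2) = 0.63 × √(19/2) = 0.63 × 3.082 = 1.942.
z_β = 1.942 − 1.960 = -0.018.
Power = Φ(-0.018) = 0.493.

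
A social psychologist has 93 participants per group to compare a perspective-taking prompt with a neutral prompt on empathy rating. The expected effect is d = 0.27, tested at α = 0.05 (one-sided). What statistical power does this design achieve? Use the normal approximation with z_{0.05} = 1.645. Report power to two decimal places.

For two equal groups, power = Φ(d·√(n/2) − z_{α}).
d·√(n/2) = 0.27 × √(93/2) = 0.27 × 6.819 = 1.841.
z_β = 1.841 − 1.645 = 0.196.
Power = Φ(0.196) = 0.578.

power ≈ 0.58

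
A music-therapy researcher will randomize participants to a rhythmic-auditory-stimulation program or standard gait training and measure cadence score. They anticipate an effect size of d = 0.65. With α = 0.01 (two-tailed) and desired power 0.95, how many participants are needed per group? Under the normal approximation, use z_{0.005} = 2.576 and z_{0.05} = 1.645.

For two independent groups with equal n: n = 2·((z_{α/2} + z_β) / d)².
z_{α/2} + z_β = 2.576 + 1.645 = 4.221.
n = 2 × (4.221 / 0.65)² = 2 × 6.494² = 2 × 42.17 = 84.3.
Round up to the next whole participant.

n = 85 per group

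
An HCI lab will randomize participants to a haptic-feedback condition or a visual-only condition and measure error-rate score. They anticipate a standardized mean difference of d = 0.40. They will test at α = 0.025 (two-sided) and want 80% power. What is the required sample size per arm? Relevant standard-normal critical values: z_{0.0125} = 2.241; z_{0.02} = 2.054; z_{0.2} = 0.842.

n = 119 per group

For two independent groups with equal n: n = 2·((z_{α/2} + z_β) / d)².
z_{α/2} + z_β = 2.241 + 0.842 = 3.083.
n = 2 × (3.083 / 0.40)² = 2 × 7.708² = 2 × 59.41 = 118.8.
Round up to the next whole participant.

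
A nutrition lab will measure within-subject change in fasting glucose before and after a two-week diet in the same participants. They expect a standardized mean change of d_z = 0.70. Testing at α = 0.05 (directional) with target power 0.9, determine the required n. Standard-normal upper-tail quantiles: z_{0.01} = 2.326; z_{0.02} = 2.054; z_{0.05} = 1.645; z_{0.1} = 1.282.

For a paired (one-sample on differences) test: n = ((z_{α} + z_β) / d)².
z_{α} + z_β = 1.645 + 1.282 = 2.927.
n = (2.927 / 0.70)² = 4.181² = 17.48.
Round up.

n = 18 pairs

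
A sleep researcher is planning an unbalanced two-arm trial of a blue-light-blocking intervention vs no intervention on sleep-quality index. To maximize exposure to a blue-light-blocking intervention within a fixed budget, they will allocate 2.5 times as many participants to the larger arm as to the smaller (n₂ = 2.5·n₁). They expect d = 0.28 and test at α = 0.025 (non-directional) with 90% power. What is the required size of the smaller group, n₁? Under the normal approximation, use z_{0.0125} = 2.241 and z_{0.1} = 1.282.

With allocation ratio k = n₂/n₁ = 2.5, Var(x̄₁−x̄₂) = σ²(1/n₁ + 1/(k·n₁)) = σ²·(k+1)/(k·n₁).
So n₁ = (1 + 1/k)·((z_{α/2} + z_β)/d)² = 1.400 × (3.523/0.28)².
n₁ = 1.400 × 158.31 = 221.6.
Round up: n₁ = 222, giving n₂ = 2.5 × 222 = 555.

n₁ = 222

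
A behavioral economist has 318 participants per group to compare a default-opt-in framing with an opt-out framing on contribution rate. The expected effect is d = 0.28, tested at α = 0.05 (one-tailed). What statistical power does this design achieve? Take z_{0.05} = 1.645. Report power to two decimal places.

power ≈ 0.97

For two equal groups, power = Φ(d·√(n/2) − z_{α}).
d·√(n/2) = 0.28 × √(318/2) = 0.28 × 12.610 = 3.531.
z_β = 3.531 − 1.645 = 1.886.
Power = Φ(1.886) = 0.970.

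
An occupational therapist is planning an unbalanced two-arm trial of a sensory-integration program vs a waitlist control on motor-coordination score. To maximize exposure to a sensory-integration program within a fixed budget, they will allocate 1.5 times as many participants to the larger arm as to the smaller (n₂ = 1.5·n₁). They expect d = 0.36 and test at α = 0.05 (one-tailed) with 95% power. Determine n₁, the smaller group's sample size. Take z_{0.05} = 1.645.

n₁ = 140

With allocation ratio k = n₂/n₁ = 1.5, Var(x̄₁−x̄₂) = σ²(1/n₁ + 1/(k·n₁)) = σ²·(k+1)/(k·n₁).
So n₁ = (1 + 1/k)·((z_{α} + z_β)/d)² = 1.667 × (3.290/0.36)².
n₁ = 1.667 × 83.52 = 139.2.
Round up: n₁ = 140, giving n₂ = 1.5 × 140 = 210.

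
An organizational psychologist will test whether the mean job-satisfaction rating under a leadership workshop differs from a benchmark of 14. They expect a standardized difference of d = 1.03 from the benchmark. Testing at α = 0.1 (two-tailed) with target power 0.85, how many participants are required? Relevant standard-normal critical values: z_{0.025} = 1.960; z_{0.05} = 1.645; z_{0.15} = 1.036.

For a one-sample test: n = ((z_{α/2} + z_β) / d)².
z_{α/2} + z_β = 1.645 + 1.036 = 2.681.
n = (2.681 / 1.03)² = 2.603² = 6.78.
Round up.

n = 7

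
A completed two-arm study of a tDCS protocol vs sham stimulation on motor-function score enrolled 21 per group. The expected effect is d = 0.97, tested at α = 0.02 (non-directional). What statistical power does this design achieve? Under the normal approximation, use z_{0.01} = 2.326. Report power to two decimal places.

For two equal groups, power = Φ(d·√(n/2) − z_{α/2}).
d·√(n/2) = 0.97 × √(21/2) = 0.97 × 3.240 = 3.143.
z_β = 3.143 − 2.326 = 0.817.
Power = Φ(0.817) = 0.793.

power ≈ 0.79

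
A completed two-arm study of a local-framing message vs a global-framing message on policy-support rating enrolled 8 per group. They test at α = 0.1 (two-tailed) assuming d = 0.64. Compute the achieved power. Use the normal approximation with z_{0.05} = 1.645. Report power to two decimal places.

power ≈ 0.36

For two equal groups, power = Φ(d·√(n/2) − z_{α/2}).
d·√(n/2) = 0.64 × √(8/2) = 0.64 × 2.000 = 1.280.
z_β = 1.280 − 1.645 = -0.365.
Power = Φ(-0.365) = 0.358.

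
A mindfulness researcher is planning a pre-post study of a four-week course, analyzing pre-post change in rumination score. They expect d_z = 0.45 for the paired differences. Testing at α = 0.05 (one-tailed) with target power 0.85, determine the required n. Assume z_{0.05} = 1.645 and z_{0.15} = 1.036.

For a paired (one-sample on differences) test: n = ((z_{α} + z_β) / d)².
z_{α} + z_β = 1.645 + 1.036 = 2.681.
n = (2.681 / 0.45)² = 5.958² = 35.50.
Round up.

n = 36 pairs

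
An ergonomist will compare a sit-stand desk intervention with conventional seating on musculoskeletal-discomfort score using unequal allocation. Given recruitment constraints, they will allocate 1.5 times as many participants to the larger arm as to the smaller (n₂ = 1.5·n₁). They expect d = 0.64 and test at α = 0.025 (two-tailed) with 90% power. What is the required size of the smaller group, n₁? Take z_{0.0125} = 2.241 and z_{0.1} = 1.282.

With allocation ratio k = n₂/n₁ = 1.5, Var(x̄₁−x̄₂) = σ²(1/n₁ + 1/(k·n₁)) = σ²·(k+1)/(k·n₁).
So n₁ = (1 + 1/k)·((z_{α/2} + z_β)/d)² = 1.667 × (3.523/0.64)².
n₁ = 1.667 × 30.30 = 50.5.
Round up: n₁ = 51, giving n₂ = ⌈1.5 × 51⌉ = ⌈76.5⌉ = 77.

n₁ = 51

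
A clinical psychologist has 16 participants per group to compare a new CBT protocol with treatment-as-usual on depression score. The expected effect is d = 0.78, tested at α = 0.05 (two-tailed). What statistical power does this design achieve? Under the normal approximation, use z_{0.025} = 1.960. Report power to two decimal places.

power ≈ 0.60

For two equal groups, power = Φ(d·√(n/2) − z_{α/2}).
d·√(n/2) = 0.78 × √(16/2) = 0.78 × 2.828 = 2.206.
z_β = 2.206 − 1.960 = 0.246.
Power = Φ(0.246) = 0.597.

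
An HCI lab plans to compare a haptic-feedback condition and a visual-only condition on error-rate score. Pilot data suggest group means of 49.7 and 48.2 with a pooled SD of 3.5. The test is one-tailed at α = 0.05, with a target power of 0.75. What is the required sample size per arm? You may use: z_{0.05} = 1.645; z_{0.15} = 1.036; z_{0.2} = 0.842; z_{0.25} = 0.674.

Cohen's d = |M₁ − M₂| / SD_pooled = |49.7 − 48.2| / 3.5 = 1.5 / 3.5 = 0.429.
For two independent groups with equal n: n = 2·((z_{α} + z_β) / d)².
z_{α} + z_β = 1.645 + 0.674 = 2.319.
n = 2 × (2.319 / 0.429)² = 2 × 5.406² = 2 × 29.22 = 58.4.
Round up to the next whole participant.

n = 59 per group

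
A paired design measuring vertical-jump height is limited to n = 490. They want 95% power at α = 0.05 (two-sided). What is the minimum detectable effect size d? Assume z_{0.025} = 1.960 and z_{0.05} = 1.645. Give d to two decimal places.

For a single sample (or paired design) of n = 490: d_min = (z_{α/2} + z_β)/√n.
z-sum = 1.960 + 1.645 = 3.605.
d_min = 3.605 / √490 = 3.605 / 22.136 = 0.163.

d_min ≈ 0.16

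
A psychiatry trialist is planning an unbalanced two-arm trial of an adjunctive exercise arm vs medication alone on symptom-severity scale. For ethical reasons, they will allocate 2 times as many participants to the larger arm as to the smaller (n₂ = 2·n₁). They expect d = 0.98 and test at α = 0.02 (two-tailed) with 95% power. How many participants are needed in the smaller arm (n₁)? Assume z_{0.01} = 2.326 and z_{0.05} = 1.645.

n₁ = 25

With allocation ratio k = n₂/n₁ = 2, Var(x̄₁−x̄₂) = σ²(1/n₁ + 1/(k·n₁)) = σ²·(k+1)/(k·n₁).
So n₁ = (1 + 1/k)·((z_{α/2} + z_β)/d)² = 1.500 × (3.971/0.98)².
n₁ = 1.500 × 16.42 = 24.6.
Round up: n₁ = 25, giving n₂ = 2 × 25 = 50.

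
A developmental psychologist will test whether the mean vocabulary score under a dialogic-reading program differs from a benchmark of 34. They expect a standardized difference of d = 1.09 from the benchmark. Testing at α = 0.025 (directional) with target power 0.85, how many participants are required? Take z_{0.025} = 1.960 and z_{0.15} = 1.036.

For a one-sample test: n = ((z_{α} + z_β) / d)².
z_{α} + z_β = 1.960 + 1.036 = 2.996.
n = (2.996 / 1.09)² = 2.749² = 7.55.
Round up.

n = 8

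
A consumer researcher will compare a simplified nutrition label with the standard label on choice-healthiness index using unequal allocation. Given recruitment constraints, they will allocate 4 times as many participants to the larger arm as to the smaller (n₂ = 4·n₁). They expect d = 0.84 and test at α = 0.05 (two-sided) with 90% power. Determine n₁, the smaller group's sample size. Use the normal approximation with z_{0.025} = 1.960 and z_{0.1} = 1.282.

With allocation ratio k = n₂/n₁ = 4, Var(x̄₁−x̄₂) = σ²(1/n₁ + 1/(k·n₁)) = σ²·(k+1)/(k·n₁).
So n₁ = (1 + 1/k)·((z_{α/2} + z_β)/d)² = 1.250 × (3.242/0.84)².
n₁ = 1.250 × 14.90 = 18.6.
Round up: n₁ = 19, giving n₂ = 4 × 19 = 76.

n₁ = 19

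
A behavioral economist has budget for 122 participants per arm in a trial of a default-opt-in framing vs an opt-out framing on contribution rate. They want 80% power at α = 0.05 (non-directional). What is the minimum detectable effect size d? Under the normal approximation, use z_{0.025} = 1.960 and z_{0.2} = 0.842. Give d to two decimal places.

For two independent groups of n = 122 each: d_min = (z_{α/2} + z_β)·√(2/n).
z-sum = 1.960 + 0.842 = 2.802.
d_min = 2.802 × √(2/122) = 2.802 × 0.1280 = 0.359.

d_min ≈ 0.36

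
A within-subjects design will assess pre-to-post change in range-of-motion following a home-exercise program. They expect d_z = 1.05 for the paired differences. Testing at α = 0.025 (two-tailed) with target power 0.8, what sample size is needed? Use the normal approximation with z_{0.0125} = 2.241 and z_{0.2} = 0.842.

For a paired (one-sample on differences) test: n = ((z_{α/2} + z_β) / d)².
z_{α/2} + z_β = 2.241 + 0.842 = 3.083.
n = (3.083 / 1.05)² = 2.936² = 8.62.
Round up.

n = 9 pairs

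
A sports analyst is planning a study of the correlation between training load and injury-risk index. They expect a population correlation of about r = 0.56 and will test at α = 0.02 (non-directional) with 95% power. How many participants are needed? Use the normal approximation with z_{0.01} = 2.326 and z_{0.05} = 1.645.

n = 43

Fisher's z: C = ½·ln((1+r)/(1−r)) = ½·ln(3.5455) = 0.6328.
n = ((z_{α/2} + z_β)/C)² + 3.
(2.326 + 1.645) / 0.6328 = 3.971 / 0.6328 = 6.275.
n = 6.275² + 3 = 39.38 + 3 = 42.4.
Round up.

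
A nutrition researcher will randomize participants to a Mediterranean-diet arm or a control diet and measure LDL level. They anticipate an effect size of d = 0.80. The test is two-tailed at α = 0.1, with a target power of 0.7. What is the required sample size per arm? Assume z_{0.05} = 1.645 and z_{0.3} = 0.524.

For two independent groups with equal n: n = 2·((z_{α/2} + z_β) / d)².
z_{α/2} + z_β = 1.645 + 0.524 = 2.169.
n = 2 × (2.169 / 0.80)² = 2 × 2.711² = 2 × 7.35 = 14.7.
Round up to the next whole participant.

n = 15 per group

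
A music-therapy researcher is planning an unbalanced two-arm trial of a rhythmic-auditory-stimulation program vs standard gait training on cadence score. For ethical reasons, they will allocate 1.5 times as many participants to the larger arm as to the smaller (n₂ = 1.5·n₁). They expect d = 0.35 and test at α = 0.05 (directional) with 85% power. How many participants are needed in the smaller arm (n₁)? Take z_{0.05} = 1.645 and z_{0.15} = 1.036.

n₁ = 98

With allocation ratio k = n₂/n₁ = 1.5, Var(x̄₁−x̄₂) = σ²(1/n₁ + 1/(k·n₁)) = σ²·(k+1)/(k·n₁).
So n₁ = (1 + 1/k)·((z_{α} + z_β)/d)² = 1.667 × (2.681/0.35)².
n₁ = 1.667 × 58.68 = 97.8.
Round up: n₁ = 98, giving n₂ = 1.5 × 98 = 147.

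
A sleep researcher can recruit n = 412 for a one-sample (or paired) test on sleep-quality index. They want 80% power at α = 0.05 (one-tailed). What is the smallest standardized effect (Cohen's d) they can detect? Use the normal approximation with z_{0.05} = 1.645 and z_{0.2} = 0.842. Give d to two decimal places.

d_min ≈ 0.12

For a single sample (or paired design) of n = 412: d_min = (z_{α} + z_β)/√n.
z-sum = 1.645 + 0.842 = 2.487.
d_min = 2.487 / √412 = 2.487 / 20.298 = 0.123.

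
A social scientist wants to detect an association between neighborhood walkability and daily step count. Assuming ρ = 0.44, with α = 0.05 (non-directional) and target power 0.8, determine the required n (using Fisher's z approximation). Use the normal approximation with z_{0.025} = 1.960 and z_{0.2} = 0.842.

n = 39

Fisher's z: C = ½·ln((1+r)/(1−r)) = ½·ln(2.5714) = 0.4722.
n = ((z_{α/2} + z_β)/C)² + 3.
(1.960 + 0.842) / 0.4722 = 2.802 / 0.4722 = 5.934.
n = 5.934² + 3 = 35.21 + 3 = 38.2.
Round up.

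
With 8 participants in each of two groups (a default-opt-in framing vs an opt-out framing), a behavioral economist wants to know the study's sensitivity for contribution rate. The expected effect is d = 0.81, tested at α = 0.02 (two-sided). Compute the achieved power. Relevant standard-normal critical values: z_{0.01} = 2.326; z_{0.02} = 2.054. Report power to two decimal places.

For two equal groups, power = Φ(d·√(n/2) − z_{α/2}).
d·√(n/2) = 0.81 × √(8/2) = 0.81 × 2.000 = 1.620.
z_β = 1.620 − 2.326 = -0.706.
Power = Φ(-0.706) = 0.240.

power ≈ 0.24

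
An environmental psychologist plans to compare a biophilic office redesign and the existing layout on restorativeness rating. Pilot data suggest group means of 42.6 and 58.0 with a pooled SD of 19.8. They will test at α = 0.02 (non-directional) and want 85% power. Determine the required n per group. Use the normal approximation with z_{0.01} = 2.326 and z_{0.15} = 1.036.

Cohen's d = |M₁ − M₂| / SD_pooled = |42.6 − 58.0| / 19.8 = 15.4 / 19.8 = 0.778.
For two independent groups with equal n: n = 2·((z_{α/2} + z_β) / d)².
z_{α/2} + z_β = 2.326 + 1.036 = 3.362.
n = 2 × (3.362 / 0.778)² = 2 × 4.321² = 2 × 18.67 = 37.3.
Round up to the next whole participant.

n = 38 per group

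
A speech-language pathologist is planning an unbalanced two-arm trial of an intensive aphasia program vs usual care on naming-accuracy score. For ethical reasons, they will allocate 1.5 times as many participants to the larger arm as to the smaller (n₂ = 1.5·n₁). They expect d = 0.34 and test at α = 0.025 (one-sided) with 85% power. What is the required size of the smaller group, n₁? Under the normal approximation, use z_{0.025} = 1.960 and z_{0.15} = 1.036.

With allocation ratio k = n₂/n₁ = 1.5, Var(x̄₁−x̄₂) = σ²(1/n₁ + 1/(k·n₁)) = σ²·(k+1)/(k·n₁).
So n₁ = (1 + 1/k)·((z_{α} + z_β)/d)² = 1.667 × (2.996/0.34)².
n₁ = 1.667 × 77.65 = 129.4.
Round up: n₁ = 130, giving n₂ = 1.5 × 130 = 195.

n₁ = 130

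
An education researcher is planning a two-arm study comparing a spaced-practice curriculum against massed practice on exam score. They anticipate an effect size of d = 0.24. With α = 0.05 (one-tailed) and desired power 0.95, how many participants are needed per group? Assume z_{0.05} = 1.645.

For two independent groups with equal n: n = 2·((z_{α} + z_β) / d)².
z_{α} + z_β = 1.645 + 1.645 = 3.290.
n = 2 × (3.290 / 0.24)² = 2 × 13.708² = 2 × 187.92 = 375.8.
Round up to the next whole participant.

n = 376 per group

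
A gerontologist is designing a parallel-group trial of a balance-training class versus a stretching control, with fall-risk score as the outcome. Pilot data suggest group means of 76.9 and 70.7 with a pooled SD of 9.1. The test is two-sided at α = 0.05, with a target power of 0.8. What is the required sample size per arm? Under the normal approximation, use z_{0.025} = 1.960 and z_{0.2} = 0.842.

Cohen's d = |M₁ − M₂| / SD_pooled = |76.9 − 70.7| / 9.1 = 6.2 / 9.1 = 0.681.
For two independent groups with equal n: n = 2·((z_{α/2} + z_β) / d)².
z_{α/2} + z_β = 1.960 + 0.842 = 2.802.
n = 2 × (2.802 / 0.681)² = 2 × 4.115² = 2 × 16.93 = 33.9.
Round up to the next whole participant.

n = 34 per group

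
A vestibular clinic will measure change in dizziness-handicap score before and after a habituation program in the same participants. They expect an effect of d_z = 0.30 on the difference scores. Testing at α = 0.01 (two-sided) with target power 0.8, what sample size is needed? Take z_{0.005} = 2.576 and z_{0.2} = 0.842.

n = 130 pairs

For a paired (one-sample on differences) test: n = ((z_{α/2} + z_β) / d)².
z_{α/2} + z_β = 2.576 + 0.842 = 3.418.
n = (3.418 / 0.30)² = 11.393² = 129.81.
Round up.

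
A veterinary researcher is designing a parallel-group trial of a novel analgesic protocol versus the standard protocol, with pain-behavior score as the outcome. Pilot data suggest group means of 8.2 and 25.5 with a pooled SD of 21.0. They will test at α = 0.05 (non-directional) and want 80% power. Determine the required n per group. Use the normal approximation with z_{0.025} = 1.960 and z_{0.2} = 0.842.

n = 24 per group

Cohen's d = |M₁ − M₂| / SD_pooled = |8.2 − 25.5| / 21.0 = 17.3 / 21.0 = 0.824.
For two independent groups with equal n: n = 2·((z_{α/2} + z_β) / d)².
z_{α/2} + z_β = 1.960 + 0.842 = 2.802.
n = 2 × (2.802 / 0.824)² = 2 × 3.400² = 2 × 11.56 = 23.1.
Round up to the next whole participant.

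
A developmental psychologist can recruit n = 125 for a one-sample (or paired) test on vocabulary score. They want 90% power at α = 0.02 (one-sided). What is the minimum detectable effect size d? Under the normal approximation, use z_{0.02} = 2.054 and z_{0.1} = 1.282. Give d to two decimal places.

d_min ≈ 0.30

For a single sample (or paired design) of n = 125: d_min = (z_{α} + z_β)/√n.
z-sum = 2.054 + 1.282 = 3.336.
d_min = 3.336 / √125 = 3.336 / 11.180 = 0.298.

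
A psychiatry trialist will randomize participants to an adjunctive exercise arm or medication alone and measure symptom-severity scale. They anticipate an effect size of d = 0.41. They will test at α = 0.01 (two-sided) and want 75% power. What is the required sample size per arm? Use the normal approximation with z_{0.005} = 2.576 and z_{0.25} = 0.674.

n = 126 per group

For two independent groups with equal n: n = 2·((z_{α/2} + z_β) / d)².
z_{α/2} + z_β = 2.576 + 0.674 = 3.250.
n = 2 × (3.250 / 0.41)² = 2 × 7.927² = 2 × 62.83 = 125.7.
Round up to the next whole participant.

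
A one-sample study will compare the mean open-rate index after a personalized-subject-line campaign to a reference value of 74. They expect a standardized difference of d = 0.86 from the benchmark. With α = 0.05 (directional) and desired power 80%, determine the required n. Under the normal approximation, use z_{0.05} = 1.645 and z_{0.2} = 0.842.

n = 9

For a one-sample test: n = ((z_{α} + z_β) / d)².
z_{α} + z_β = 1.645 + 0.842 = 2.487.
n = (2.487 / 0.86)² = 2.892² = 8.36.
Round up.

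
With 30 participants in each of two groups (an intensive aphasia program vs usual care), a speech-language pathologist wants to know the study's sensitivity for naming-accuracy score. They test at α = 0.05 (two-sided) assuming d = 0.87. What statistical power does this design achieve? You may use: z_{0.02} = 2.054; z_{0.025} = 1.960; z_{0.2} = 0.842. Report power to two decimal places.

For two equal groups, power = Φ(d·√(n/2) − z_{α/2}).
d·√(n/2) = 0.87 × √(30/2) = 0.87 × 3.873 = 3.369.
z_β = 3.369 − 1.960 = 1.409.
Power = Φ(1.409) = 0.921.

power ≈ 0.92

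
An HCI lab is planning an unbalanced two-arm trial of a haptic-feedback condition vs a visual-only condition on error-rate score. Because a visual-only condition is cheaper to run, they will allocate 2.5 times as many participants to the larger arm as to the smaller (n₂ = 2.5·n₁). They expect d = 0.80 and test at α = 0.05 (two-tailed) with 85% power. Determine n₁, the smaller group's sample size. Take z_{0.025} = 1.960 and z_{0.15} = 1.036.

With allocation ratio k = n₂/n₁ = 2.5, Var(x̄₁−x̄₂) = σ²(1/n₁ + 1/(k·n₁)) = σ²·(k+1)/(k·n₁).
So n₁ = (1 + 1/k)·((z_{α/2} + z_β)/d)² = 1.400 × (2.996/0.80)².
n₁ = 1.400 × 14.03 = 19.6.
Round up: n₁ = 20, giving n₂ = 2.5 × 20 = 50.

n₁ = 20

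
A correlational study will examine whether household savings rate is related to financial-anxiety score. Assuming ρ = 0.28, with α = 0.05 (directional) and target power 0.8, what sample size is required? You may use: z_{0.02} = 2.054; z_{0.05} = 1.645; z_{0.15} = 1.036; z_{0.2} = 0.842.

n = 78

Fisher's z: C = ½·ln((1+r)/(1−r)) = ½·ln(1.7778) = 0.2877.
n = ((z_{α} + z_β)/C)² + 3.
(1.645 + 0.842) / 0.2877 = 2.487 / 0.2877 = 8.644.
n = 8.644² + 3 = 74.73 + 3 = 77.7.
Round up.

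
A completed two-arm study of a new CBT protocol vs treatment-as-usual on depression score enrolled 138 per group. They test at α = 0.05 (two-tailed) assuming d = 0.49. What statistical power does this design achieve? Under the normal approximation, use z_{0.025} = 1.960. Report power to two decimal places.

For two equal groups, power = Φ(d·√(n/2) − z_{α/2}).
d·√(n/2) = 0.49 × √(138/2) = 0.49 × 8.307 = 4.070.
z_β = 4.070 − 1.960 = 2.110.
Power = Φ(2.110) = 0.983.

power ≈ 0.98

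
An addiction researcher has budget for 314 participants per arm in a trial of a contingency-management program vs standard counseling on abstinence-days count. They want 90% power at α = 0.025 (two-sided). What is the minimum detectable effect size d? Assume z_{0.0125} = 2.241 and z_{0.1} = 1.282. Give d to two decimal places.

For two independent groups of n = 314 each: d_min = (z_{α/2} + z_β)·√(2/n).
z-sum = 2.241 + 1.282 = 3.523.
d_min = 3.523 × √(2/314) = 3.523 × 0.0798 = 0.281.

d_min ≈ 0.28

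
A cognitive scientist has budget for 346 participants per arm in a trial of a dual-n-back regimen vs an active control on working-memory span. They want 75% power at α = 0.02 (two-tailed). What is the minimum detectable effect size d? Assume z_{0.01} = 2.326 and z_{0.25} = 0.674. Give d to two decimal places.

For two independent groups of n = 346 each: d_min = (z_{α/2} + z_β)·√(2/n).
z-sum = 2.326 + 0.674 = 3.000.
d_min = 3.000 × √(2/346) = 3.000 × 0.0760 = 0.228.

d_min ≈ 0.23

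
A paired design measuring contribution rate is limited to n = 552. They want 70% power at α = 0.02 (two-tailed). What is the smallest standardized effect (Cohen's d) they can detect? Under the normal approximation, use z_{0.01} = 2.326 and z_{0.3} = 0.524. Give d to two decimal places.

For a single sample (or paired design) of n = 552: d_min = (z_{α/2} + z_β)/√n.
z-sum = 2.326 + 0.524 = 2.850.
d_min = 2.850 / √552 = 2.850 / 23.495 = 0.121.

d_min ≈ 0.12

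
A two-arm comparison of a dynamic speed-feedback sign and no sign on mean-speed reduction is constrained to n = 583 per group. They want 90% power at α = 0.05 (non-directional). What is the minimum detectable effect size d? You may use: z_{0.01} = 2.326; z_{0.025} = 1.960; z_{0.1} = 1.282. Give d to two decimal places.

d_min ≈ 0.19

For two independent groups of n = 583 each: d_min = (z_{α/2} + z_β)·√(2/n).
z-sum = 1.960 + 1.282 = 3.242.
d_min = 3.242 × √(2/583) = 3.242 × 0.0586 = 0.190.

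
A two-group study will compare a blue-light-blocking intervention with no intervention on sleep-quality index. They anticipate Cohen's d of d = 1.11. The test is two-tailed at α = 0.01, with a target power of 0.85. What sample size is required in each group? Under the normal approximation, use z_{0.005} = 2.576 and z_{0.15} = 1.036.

n = 22 per group

For two independent groups with equal n: n = 2·((z_{α/2} + z_β) / d)².
z_{α/2} + z_β = 2.576 + 1.036 = 3.612.
n = 2 × (3.612 / 1.11)² = 2 × 3.254² = 2 × 10.59 = 21.2.
Round up to the next whole participant.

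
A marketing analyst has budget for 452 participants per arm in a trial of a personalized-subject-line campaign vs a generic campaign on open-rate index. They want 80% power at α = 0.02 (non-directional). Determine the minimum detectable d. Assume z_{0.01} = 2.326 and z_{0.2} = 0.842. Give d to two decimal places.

For two independent groups of n = 452 each: d_min = (z_{α/2} + z_β)·√(2/n).
z-sum = 2.326 + 0.842 = 3.168.
d_min = 3.168 × √(2/452) = 3.168 × 0.0665 = 0.211.

d_min ≈ 0.21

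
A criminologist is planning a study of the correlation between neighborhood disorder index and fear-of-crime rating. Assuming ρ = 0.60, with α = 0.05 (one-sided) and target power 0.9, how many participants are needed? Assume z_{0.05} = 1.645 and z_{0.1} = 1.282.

Fisher's z: C = ½·ln((1+r)/(1−r)) = ½·ln(4.0000) = 0.6931.
n = ((z_{α} + z_β)/C)² + 3.
(1.645 + 1.282) / 0.6931 = 2.927 / 0.6931 = 4.223.
n = 4.223² + 3 = 17.83 + 3 = 20.8.
Round up.

n = 21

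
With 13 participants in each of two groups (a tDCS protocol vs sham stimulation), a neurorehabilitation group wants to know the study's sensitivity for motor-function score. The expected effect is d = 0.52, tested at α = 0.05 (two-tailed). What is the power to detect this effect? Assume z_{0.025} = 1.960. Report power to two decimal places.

For two equal groups, power = Φ(d·√(n/2) − z_{α/2}).
d·√(n/2) = 0.52 × √(13/2) = 0.52 × 2.550 = 1.326.
z_β = 1.326 − 1.960 = -0.634.
Power = Φ(-0.634) = 0.263.

power ≈ 0.26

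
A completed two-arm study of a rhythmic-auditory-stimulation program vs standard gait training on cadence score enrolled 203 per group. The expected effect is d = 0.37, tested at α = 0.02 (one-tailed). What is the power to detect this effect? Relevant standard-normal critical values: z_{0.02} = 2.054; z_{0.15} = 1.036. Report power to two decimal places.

power ≈ 0.95

For two equal groups, power = Φ(d·√(n/2) − z_{α}).
d·√(n/2) = 0.37 × √(203/2) = 0.37 × 10.075 = 3.728.
z_β = 3.728 − 2.054 = 1.674.
Power = Φ(1.674) = 0.953.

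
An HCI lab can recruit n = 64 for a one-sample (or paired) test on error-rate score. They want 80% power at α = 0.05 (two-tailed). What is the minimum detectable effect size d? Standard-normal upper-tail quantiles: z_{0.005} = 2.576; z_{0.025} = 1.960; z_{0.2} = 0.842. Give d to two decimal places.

For a single sample (or paired design) of n = 64: d_min = (z_{α/2} + z_β)/√n.
z-sum = 1.960 + 0.842 = 2.802.
d_min = 2.802 / √64 = 2.802 / 8.000 = 0.350.

d_min ≈ 0.35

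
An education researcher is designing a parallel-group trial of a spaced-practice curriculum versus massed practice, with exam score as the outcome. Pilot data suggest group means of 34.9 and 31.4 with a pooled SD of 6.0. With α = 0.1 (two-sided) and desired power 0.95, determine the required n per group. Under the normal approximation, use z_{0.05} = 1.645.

Cohen's d = |M₁ − M₂| / SD_pooled = |34.9 − 31.4| / 6.0 = 3.5 / 6.0 = 0.583.
For two independent groups with equal n: n = 2·((z_{α/2} + z_β) / d)².
z_{α/2} + z_β = 1.645 + 1.645 = 3.290.
n = 2 × (3.290 / 0.583)² = 2 × 5.643² = 2 × 31.85 = 63.7.
Round up to the next whole participant.

n = 64 per group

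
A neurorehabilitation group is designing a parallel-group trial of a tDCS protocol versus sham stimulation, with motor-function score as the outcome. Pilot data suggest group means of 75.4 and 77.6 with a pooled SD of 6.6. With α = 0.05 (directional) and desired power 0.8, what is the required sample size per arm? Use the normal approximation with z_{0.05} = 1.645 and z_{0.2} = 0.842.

Cohen's d = |M₁ − M₂| / SD_pooled = |75.4 − 77.6| / 6.6 = 2.2 / 6.6 = 0.333.
For two independent groups with equal n: n = 2·((z_{α} + z_β) / d)².
z_{α} + z_β = 1.645 + 0.842 = 2.487.
n = 2 × (2.487 / 0.333)² = 2 × 7.468² = 2 × 55.78 = 111.6.
Round up to the next whole participant.

n = 112 per group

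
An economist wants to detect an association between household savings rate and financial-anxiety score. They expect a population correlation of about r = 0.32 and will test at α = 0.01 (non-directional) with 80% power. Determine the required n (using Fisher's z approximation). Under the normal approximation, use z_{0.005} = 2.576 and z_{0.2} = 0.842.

Fisher's z: C = ½·ln((1+r)/(1−r)) = ½·ln(1.9412) = 0.3316.
n = ((z_{α/2} + z_β)/C)² + 3.
(2.576 + 0.842) / 0.3316 = 3.418 / 0.3316 = 10.308.
n = 10.308² + 3 = 106.25 + 3 = 109.2.
Round up.

n = 110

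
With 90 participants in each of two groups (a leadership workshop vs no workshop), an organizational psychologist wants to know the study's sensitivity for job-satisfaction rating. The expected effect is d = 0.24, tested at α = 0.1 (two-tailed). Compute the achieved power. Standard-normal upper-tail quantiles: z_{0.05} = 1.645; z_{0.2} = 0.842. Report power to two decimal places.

power ≈ 0.49

For two equal groups, power = Φ(d·√(n/2) − z_{α/2}).
d·√(n/2) = 0.24 × √(90/2) = 0.24 × 6.708 = 1.610.
z_β = 1.610 − 1.645 = -0.035.
Power = Φ(-0.035) = 0.486.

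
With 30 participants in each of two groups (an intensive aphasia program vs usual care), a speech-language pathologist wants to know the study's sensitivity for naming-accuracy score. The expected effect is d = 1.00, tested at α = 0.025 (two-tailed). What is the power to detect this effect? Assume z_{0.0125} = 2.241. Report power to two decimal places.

power ≈ 0.95

For two equal groups, power = Φ(d·√(n/2) − z_{α/2}).
d·√(n/2) = 1.00 × √(30/2) = 1.00 × 3.873 = 3.873.
z_β = 3.873 − 2.241 = 1.632.
Power = Φ(1.632) = 0.949.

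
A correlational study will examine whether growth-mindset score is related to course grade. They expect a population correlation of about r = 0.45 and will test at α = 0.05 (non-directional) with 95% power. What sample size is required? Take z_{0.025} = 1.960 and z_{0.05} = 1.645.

Fisher's z: C = ½·ln((1+r)/(1−r)) = ½·ln(2.6364) = 0.4847.
n = ((z_{α/2} + z_β)/C)² + 3.
(1.960 + 1.645) / 0.4847 = 3.605 / 0.4847 = 7.438.
n = 7.438² + 3 = 55.32 + 3 = 58.3.
Round up.

n = 59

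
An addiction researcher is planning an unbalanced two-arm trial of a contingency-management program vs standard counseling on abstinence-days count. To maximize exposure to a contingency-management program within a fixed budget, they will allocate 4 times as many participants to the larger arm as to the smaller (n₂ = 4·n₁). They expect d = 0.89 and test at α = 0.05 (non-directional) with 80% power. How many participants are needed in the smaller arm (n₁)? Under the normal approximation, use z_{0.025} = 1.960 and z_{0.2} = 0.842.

n₁ = 13

With allocation ratio k = n₂/n₁ = 4, Var(x̄₁−x̄₂) = σ²(1/n₁ + 1/(k·n₁)) = σ²·(k+1)/(k·n₁).
So n₁ = (1 + 1/k)·((z_{α/2} + z_β)/d)² = 1.250 × (2.802/0.89)².
n₁ = 1.250 × 9.91 = 12.4.
Round up: n₁ = 13, giving n₂ = 4 × 13 = 52.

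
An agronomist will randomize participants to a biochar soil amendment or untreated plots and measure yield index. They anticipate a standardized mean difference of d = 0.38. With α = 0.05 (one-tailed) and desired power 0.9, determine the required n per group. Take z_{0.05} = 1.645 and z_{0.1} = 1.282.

n = 119 per group

For two independent groups with equal n: n = 2·((z_{α} + z_β) / d)².
z_{α} + z_β = 1.645 + 1.282 = 2.927.
n = 2 × (2.927 / 0.38)² = 2 × 7.703² = 2 × 59.33 = 118.7.
Round up to the next whole participant.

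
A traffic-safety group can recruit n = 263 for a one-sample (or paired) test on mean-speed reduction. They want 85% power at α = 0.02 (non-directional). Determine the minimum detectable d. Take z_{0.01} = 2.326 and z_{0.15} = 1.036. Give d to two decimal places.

d_min ≈ 0.21

For a single sample (or paired design) of n = 263: d_min = (z_{α/2} + z_β)/√n.
z-sum = 2.326 + 1.036 = 3.362.
d_min = 3.362 / √263 = 3.362 / 16.217 = 0.207.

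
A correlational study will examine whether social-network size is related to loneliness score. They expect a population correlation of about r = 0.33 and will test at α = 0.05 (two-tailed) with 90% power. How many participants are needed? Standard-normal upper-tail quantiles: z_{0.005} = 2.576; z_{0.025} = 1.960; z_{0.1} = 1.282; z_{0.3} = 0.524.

n = 93

Fisher's z: C = ½·ln((1+r)/(1−r)) = ½·ln(1.9851) = 0.3428.
n = ((z_{α/2} + z_β)/C)² + 3.
(1.960 + 1.282) / 0.3428 = 3.242 / 0.3428 = 9.457.
n = 9.457² + 3 = 89.44 + 3 = 92.4.
Round up.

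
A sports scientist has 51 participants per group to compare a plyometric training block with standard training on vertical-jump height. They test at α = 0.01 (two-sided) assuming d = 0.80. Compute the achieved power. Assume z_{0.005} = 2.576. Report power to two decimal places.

For two equal groups, power = Φ(d·√(n/2) − z_{α/2}).
d·√(n/2) = 0.80 × √(51/2) = 0.80 × 5.050 = 4.040.
z_β = 4.040 − 2.576 = 1.464.
Power = Φ(1.464) = 0.928.

power ≈ 0.93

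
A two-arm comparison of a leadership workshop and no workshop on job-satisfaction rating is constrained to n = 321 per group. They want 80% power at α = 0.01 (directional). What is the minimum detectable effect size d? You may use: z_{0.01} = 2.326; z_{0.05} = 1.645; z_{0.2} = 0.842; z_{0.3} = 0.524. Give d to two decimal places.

d_min ≈ 0.25

For two independent groups of n = 321 each: d_min = (z_{α} + z_β)·√(2/n).
z-sum = 2.326 + 0.842 = 3.168.
d_min = 3.168 × √(2/321) = 3.168 × 0.0789 = 0.250.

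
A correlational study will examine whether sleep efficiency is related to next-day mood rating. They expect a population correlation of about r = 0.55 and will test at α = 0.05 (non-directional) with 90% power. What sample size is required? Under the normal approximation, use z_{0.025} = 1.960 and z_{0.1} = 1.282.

Fisher's z: C = ½·ln((1+r)/(1−r)) = ½·ln(3.4444) = 0.6184.
n = ((z_{α/2} + z_β)/C)² + 3.
(1.960 + 1.282) / 0.6184 = 3.242 / 0.6184 = 5.243.
n = 5.243² + 3 = 27.48 + 3 = 30.5.
Round up.

n = 31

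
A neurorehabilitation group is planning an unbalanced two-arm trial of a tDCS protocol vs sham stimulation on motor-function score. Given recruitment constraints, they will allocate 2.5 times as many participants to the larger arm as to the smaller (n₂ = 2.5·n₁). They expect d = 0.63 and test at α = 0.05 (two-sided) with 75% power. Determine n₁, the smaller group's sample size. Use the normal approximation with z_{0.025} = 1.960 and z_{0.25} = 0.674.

n₁ = 25

With allocation ratio k = n₂/n₁ = 2.5, Var(x̄₁−x̄₂) = σ²(1/n₁ + 1/(k·n₁)) = σ²·(k+1)/(k·n₁).
So n₁ = (1 + 1/k)·((z_{α/2} + z_β)/d)² = 1.400 × (2.634/0.63)².
n₁ = 1.400 × 17.48 = 24.5.
Round up: n₁ = 25, giving n₂ = ⌈2.5 × 25⌉ = ⌈62.5⌉ = 63.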